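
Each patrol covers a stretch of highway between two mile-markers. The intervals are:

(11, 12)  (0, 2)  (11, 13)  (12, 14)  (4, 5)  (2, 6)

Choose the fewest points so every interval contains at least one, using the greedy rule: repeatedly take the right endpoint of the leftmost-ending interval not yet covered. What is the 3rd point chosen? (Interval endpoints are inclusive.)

By right end: [0,2]  [4,5]  [2,6]  [11,12]  [11,13]  [12,14]
[0,2] uncovered → point at 2; [4,5] uncovered → point at 5; [11,12] uncovered → point at 12.
Points: 2, 5, 12 (3 total).

12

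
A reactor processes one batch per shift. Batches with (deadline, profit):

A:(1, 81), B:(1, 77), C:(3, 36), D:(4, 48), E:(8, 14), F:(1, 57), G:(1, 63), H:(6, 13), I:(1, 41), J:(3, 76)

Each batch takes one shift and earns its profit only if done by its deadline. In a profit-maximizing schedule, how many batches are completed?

By profit: A(d1,81), B(d1,77), J(d3,76), G(d1,63), F(d1,57), D(d4,48), I(d1,41), C(d3,36), E(d8,14), H(d6,13)
A→slot 1; B skipped; J→slot 3; G skipped; F skipped; D→slot 4; I skipped; C→slot 2; E→slot 8; H→slot 6.
6 of 10 scheduled.

6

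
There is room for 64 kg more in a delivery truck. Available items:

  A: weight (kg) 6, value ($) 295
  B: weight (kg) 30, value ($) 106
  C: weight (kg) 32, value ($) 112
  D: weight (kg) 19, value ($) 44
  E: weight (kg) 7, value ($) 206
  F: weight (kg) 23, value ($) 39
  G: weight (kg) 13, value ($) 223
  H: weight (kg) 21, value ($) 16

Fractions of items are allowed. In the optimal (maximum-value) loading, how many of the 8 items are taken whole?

4

Greedy by value/weight ratio, highest first.
Order: A (295/6=49.17) > E (206/7=29.43) > G (223/13=17.15) > B (106/30=3.53) > C (112/32=3.50) > D (44/19=2.32) > F (39/23=1.70) > H (16/21=0.76)
Fill: take A (6 @ 295) → take E (7 @ 206) → take G (13 @ 223) → take B (30 @ 106) → take 8/32 of C → 28.00; 64/64 used.
4 item(s) taken whole; one partial (take 8/32 of C).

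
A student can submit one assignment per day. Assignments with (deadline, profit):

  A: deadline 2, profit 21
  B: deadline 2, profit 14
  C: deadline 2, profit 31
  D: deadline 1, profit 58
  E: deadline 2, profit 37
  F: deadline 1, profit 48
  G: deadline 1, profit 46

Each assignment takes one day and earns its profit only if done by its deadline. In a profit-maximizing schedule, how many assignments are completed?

Take jobs in profit order; each goes to the latest open slot no later than its deadline.
By profit: D(d1,58), F(d1,48), G(d1,46), E(d2,37), C(d2,31), A(d2,21), B(d2,14)
D→slot 1; F skipped; G skipped; E→slot 2; C skipped; A skipped; B skipped.
2 of 7 scheduled.

2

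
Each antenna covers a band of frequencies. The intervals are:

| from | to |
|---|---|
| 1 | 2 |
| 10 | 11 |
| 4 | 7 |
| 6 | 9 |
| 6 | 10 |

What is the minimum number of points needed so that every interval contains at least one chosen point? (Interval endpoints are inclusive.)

3

Process intervals by earliest right end; each time one isn't hit yet, stab at its right endpoint.
By right end: [1,2]  [4,7]  [6,9]  [6,10]  [10,11]
[1,2] uncovered → point at 2; [4,7] uncovered → point at 7; [10,11] uncovered → point at 11.
Points: 2, 7, 11 (3 total).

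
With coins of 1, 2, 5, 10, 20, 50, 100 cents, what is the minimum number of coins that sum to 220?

220 − 2×100→20 − 1×20→0
Total coins = 2 + 1 = 3

3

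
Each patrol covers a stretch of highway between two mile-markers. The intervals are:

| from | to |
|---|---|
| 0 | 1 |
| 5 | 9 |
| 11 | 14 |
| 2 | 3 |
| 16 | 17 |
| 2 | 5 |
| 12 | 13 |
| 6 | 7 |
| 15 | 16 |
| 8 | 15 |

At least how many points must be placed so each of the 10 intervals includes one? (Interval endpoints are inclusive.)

5

Sort by right endpoint; whenever an interval is uncovered, place a point at its right end.
Sorted: [0,1] [2,3] [2,5] [6,7] [5,9] [12,13] [11,14] [8,15] [15,16] [16,17]
{[0,1]} hit by 1; {[2,3],[2,5]} hit by 3; {[6,7],[5,9]} hit by 7; {[12,13],[11,14],[8,15]} hit by 13; {[15,16],[16,17]} hit by 16.
Points: 1, 3, 7, 13, 16 (5 total).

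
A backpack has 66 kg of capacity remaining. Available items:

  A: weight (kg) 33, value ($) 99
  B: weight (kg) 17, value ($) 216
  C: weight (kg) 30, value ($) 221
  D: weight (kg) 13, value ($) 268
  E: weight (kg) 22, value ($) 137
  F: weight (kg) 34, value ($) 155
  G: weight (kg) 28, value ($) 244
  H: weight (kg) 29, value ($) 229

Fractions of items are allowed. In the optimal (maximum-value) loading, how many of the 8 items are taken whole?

Ratios (sorted): D 20.62, B 12.71, G 8.71, H 7.90, C 7.37, E 6.23, F 4.56, A 3.00
take D (13 @ 268); take B (17 @ 216); take G (28 @ 244); take 8/29 of H → 63.17. Capacity used 66/66.
3 item(s) taken whole; one partial (take 8/29 of H).

3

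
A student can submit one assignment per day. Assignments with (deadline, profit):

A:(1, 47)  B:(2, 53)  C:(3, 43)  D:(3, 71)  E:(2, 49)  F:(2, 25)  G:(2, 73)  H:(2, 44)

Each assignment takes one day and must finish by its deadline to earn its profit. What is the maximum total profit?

197

Take jobs in profit order; each goes to the latest open slot no later than its deadline.
By profit: G(d2,73), D(d3,71), B(d2,53), E(d2,49), A(d1,47), H(d2,44), C(d3,43), F(d2,25)
G→slot 2; D→slot 3; B→slot 1; E skipped; A skipped; H skipped; C skipped; F skipped.
Profit = 53 + 73 + 71 = 197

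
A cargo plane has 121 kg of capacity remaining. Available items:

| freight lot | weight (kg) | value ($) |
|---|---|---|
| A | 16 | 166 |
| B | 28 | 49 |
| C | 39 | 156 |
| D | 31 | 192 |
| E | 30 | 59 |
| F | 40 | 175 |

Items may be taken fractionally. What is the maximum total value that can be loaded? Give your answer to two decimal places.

Greedy by value/weight ratio, highest first.
Order: A (166/16=10.38) > D (192/31=6.19) > F (175/40=4.38) > C (156/39=4.00) > E (59/30=1.97) > B (49/28=1.75)
Fill: take A (16 @ 166) → take D (31 @ 192) → take F (40 @ 175) → take 34/39 of C → 136.00; 121/121 used.
Total value = 669.00

669.00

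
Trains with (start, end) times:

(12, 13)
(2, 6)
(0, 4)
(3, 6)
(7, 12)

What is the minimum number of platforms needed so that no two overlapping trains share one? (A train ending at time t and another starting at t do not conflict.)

3

starts: [0, 2, 3, 7, 12]
ends:   [4, 6, 6, 12, 13]
s0→1 s2→2 s3→3  — peak 3.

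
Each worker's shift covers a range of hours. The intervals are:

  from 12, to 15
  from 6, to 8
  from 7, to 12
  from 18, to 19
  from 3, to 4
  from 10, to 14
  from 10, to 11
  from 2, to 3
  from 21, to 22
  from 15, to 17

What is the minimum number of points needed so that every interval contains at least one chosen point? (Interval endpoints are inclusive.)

6

Sort by right endpoint; whenever an interval is uncovered, place a point at its right end.
Sorted: [2,3] [3,4] [6,8] [10,11] [7,12] [10,14] [12,15] [15,17] [18,19] [21,22]
{[2,3],[3,4]} hit by 3; {[6,8]} hit by 8; {[10,11],[7,12],[10,14]} hit by 11; {[12,15],[15,17]} hit by 15; {[18,19]} hit by 19; {[21,22]} hit by 22.
Points: 3, 8, 11, 15, 19, 22 (6 total).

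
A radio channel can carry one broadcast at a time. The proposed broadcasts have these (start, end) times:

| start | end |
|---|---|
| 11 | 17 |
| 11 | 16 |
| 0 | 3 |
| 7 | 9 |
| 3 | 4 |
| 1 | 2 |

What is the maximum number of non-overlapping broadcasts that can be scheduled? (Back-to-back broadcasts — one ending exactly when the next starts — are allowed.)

4

By end time: (1,2), (0,3), (3,4), (7,9), (11,16), (11,17).
Pick (1,2); next start ≥ 2 → (3,4); next start ≥ 4 → (7,9); next start ≥ 9 → (11,16).
Selected 4 broadcasts.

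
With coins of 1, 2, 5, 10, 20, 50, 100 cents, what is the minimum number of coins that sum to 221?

221 − 2×100→21 − 1×20→1 − 1×1→0
Total coins = 2 + 1 + 1 = 4

4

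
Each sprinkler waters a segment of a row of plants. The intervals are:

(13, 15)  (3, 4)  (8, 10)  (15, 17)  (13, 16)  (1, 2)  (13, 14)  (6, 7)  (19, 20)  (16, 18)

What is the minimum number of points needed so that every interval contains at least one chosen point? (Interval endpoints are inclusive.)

Process intervals by earliest right end; each time one isn't hit yet, stab at its right endpoint.
By right end: [1,2]  [3,4]  [6,7]  [8,10]  [13,14]  [13,15]  [13,16]  [15,17]  [16,18]  [19,20]
[1,2] uncovered → point at 2; [3,4] uncovered → point at 4; [6,7] uncovered → point at 7; [8,10] uncovered → point at 10; [13,14] uncovered → point at 14; [15,17] uncovered → point at 17; [19,20] uncovered → point at 20.
Points: 2, 4, 7, 10, 14, 17, 20 (7 total).

7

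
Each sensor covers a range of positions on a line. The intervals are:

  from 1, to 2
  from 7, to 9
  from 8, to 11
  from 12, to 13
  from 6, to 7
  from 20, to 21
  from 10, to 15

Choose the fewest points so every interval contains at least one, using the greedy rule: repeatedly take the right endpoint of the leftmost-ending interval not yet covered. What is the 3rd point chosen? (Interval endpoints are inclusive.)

11

By right end: [1,2]  [6,7]  [7,9]  [8,11]  [12,13]  [10,15]  [20,21]
[1,2] uncovered → point at 2; [6,7] uncovered → point at 7; [8,11] uncovered → point at 11; [12,13] uncovered → point at 13; [20,21] uncovered → point at 21.
Points: 2, 7, 11, 13, 21 (5 total).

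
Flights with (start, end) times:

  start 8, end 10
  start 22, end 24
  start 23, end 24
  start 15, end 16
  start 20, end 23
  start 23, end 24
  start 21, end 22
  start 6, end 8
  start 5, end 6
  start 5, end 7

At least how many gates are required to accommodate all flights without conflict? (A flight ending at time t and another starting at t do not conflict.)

The answer is the maximum number of intervals overlapping at any instant.
starts: [5, 5, 6, 8, 15, 20, 21, 22, 23, 23]
ends:   [6, 7, 8, 10, 16, 22, 23, 24, 24, 24]
s5→1 s5→2 e6→1 s6→2 e7→1 e8→0 s8→1 e10→0 s15→1 e16→0 s20→1 s21→2 e22→1 s22→2 e23→1 s23→2 s23→3  — peak 3.

3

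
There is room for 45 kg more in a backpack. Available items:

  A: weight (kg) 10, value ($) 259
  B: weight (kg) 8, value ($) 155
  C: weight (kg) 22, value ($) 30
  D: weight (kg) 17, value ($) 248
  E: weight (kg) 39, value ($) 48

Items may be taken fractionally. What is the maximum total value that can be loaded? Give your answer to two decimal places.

675.64

Greedy by value/weight ratio, highest first.
Order: A (259/10=25.90) > B (155/8=19.38) > D (248/17=14.59) > C (30/22=1.36) > E (48/39=1.23)
Fill: take A (10 @ 259) → take B (8 @ 155) → take D (17 @ 248) → take 10/22 of C → 13.64; 45/45 used.
Total value = 675.64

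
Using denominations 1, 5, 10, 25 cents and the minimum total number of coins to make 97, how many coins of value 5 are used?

0

Greedy: take as many of the largest coin as possible, then repeat with the remainder.
97 − 3×25→22 − 2×10→2 − 2×1→0
Count of 5: 0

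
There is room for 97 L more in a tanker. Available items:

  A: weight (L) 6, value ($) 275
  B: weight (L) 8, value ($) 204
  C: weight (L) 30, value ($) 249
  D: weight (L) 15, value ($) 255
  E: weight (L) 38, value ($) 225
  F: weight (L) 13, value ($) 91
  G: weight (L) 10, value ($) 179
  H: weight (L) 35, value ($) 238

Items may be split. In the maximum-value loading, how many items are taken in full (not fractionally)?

6

Sort by value per unit weight and fill in that order.
Order: A (275/6=45.83) > B (204/8=25.50) > G (179/10=17.90) > D (255/15=17.00) > C (249/30=8.30) > F (91/13=7.00) > H (238/35=6.80) > E (225/38=5.92)
Fill: take A (6 @ 275) → take B (8 @ 204) → take G (10 @ 179) → take D (15 @ 255) → take C (30 @ 249) → take F (13 @ 91) → take 15/35 of H → 102.00; 97/97 used.
6 item(s) taken whole; one partial (take 15/35 of H).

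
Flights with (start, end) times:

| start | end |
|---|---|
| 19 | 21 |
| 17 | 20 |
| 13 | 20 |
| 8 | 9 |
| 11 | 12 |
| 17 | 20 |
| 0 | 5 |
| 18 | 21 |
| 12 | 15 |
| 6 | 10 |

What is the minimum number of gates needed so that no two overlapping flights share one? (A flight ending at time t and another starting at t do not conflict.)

5

Events (time:±→running): 0:+→1 5:-→0 6:+→1 8:+→2 9:-→1 10:-→0 11:+→1 12:-→0 12:+→1 13:+→2 15:-→1 17:+→2 17:+→3 18:+→4 19:+→5 … peak 5.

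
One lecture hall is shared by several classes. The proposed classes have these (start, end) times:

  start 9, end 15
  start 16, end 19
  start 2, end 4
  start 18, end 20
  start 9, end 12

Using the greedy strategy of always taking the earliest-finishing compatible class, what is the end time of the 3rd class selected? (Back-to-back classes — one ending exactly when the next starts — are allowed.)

By end time: (2,4), (9,12), (9,15), (16,19), (18,20).
Pick (2,4); next start ≥ 4 → (9,12); next start ≥ 12 → (16,19).
Selected: (2,4) (9,12) (16,19)

19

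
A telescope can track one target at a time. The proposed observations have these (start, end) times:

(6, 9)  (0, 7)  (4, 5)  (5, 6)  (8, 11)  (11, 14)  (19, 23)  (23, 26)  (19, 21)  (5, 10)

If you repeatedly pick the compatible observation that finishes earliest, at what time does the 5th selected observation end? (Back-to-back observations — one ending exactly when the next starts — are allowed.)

Order by finish time; keep every interval that doesn't clash with the previous kept one.
By end time: (4,5), (5,6), (0,7), (6,9), (5,10), (8,11), (11,14), (19,21), (19,23), (23,26).
Pick (4,5); next start ≥ 5 → (5,6); next start ≥ 6 → (6,9); next start ≥ 9 → (11,14); next start ≥ 14 → (19,21); next start ≥ 21 → (23,26).
Selected: (4,5) (5,6) (6,9) (11,14) (19,21) (23,26)

21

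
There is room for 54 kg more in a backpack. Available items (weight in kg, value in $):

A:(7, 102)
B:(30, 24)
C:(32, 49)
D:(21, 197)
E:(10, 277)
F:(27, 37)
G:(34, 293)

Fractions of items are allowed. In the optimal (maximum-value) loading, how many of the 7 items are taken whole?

3

Sort by value per unit weight and fill in that order.
Ratios (sorted): E 27.70, A 14.57, D 9.38, G 8.62, C 1.53, F 1.37, B 0.80
take E (10 @ 277); take A (7 @ 102); take D (21 @ 197); take 16/34 of G → 137.88. Capacity used 54/54.
3 item(s) taken whole; one partial (take 16/34 of G).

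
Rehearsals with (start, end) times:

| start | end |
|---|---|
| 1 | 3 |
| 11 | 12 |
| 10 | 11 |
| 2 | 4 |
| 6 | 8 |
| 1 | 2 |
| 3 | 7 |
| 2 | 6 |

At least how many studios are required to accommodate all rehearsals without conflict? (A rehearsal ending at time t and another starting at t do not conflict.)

3

starts: [1, 1, 2, 2, 3, 6, 10, 11]
ends:   [2, 3, 4, 6, 7, 8, 11, 12]
s1→1 s1→2 e2→1 s2→2 s2→3  — peak 3.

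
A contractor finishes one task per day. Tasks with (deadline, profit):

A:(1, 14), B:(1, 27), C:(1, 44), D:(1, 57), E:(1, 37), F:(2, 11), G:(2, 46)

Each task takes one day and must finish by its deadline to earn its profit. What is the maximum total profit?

By profit: D(d1,57), G(d2,46), C(d1,44), E(d1,37), B(d1,27), A(d1,14), F(d2,11)
D→slot 1; G→slot 2; C skipped; E skipped; B skipped; A skipped; F skipped.
Profit = 57 + 46 = 103

103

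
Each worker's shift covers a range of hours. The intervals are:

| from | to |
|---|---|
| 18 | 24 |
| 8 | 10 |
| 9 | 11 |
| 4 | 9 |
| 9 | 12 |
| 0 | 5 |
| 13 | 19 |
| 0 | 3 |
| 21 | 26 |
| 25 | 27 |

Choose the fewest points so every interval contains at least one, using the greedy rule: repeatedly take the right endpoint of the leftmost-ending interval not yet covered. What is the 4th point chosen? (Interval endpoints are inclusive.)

26

By right end: [0,3]  [0,5]  [4,9]  [8,10]  [9,11]  [9,12]  [13,19]  [18,24]  [21,26]  [25,27]
[0,3] uncovered → point at 3; [4,9] uncovered → point at 9; [13,19] uncovered → point at 19; [21,26] uncovered → point at 26.
Points: 3, 9, 19, 26 (4 total).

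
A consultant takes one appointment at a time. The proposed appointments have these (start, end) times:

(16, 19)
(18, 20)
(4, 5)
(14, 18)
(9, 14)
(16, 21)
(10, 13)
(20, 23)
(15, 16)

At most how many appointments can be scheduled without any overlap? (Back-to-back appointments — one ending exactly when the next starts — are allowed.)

5

Greedy by earliest finish: after sorting by end time, pick each interval compatible with the last pick.
By end time: (4,5), (10,13), (9,14), (15,16), (14,18), (16,19), (18,20), (16,21), (20,23).
Pick (4,5); next start ≥ 5 → (10,13); next start ≥ 13 → (15,16); next start ≥ 16 → (16,19); next start ≥ 19 → (20,23).
Selected 5 appointments.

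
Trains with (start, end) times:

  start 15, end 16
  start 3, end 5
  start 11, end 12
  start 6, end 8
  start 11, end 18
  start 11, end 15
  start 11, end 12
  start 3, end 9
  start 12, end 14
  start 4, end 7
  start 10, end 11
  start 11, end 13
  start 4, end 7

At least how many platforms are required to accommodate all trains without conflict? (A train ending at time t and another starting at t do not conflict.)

starts: [3, 3, 4, 4, 6, 10, 11, 11, 11, 11, 11, 12, 15]
ends:   [5, 7, 7, 8, 9, 11, 12, 12, 13, 14, 15, 16, 18]
s3→1 s3→2 s4→3 s4→4 e5→3 s6→4 e7→3 e7→2 e8→1 e9→0 s10→1 e11→0 s11→1 s11→2 s11→3 s11→4 s11→5  — peak 5.

5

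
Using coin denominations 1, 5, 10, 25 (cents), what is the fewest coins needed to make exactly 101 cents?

5

Use the largest denomination that fits, subtract, and repeat.
101 − 4×25→1 − 1×1→0
Total coins = 4 + 1 = 5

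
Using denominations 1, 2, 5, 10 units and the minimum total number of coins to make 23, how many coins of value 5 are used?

0

23 − 2×10→3 − 1×2→1 − 1×1→0
Count of 5: 0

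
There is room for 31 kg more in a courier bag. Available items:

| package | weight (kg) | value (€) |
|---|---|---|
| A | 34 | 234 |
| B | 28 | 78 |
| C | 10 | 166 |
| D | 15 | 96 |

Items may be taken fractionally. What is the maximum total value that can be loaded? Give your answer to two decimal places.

Ratios (sorted): C 16.60, A 6.88, D 6.40, B 2.79
take C (10 @ 166); take 21/34 of A → 144.53. Capacity used 31/31.
Total value = 310.53

310.53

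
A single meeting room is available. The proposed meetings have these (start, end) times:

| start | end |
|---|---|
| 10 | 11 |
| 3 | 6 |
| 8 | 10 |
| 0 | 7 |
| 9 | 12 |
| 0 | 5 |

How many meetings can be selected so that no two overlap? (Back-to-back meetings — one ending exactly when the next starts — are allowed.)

3

Sort by end time and greedily take each interval whose start is ≥ the last chosen end.
By end time: (0,5), (3,6), (0,7), (8,10), (10,11), (9,12).
Pick (0,5); next start ≥ 5 → (8,10); next start ≥ 10 → (10,11).
Selected 3 meetings.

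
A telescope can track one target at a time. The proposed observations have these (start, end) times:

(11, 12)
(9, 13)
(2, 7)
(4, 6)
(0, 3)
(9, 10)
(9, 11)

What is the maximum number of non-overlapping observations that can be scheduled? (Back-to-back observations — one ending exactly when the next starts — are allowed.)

By end time: (0,3), (4,6), (2,7), (9,10), (9,11), (11,12), (9,13).
Pick (0,3); next start ≥ 3 → (4,6); next start ≥ 6 → (9,10); next start ≥ 10 → (11,12).
Selected 4 observations.

4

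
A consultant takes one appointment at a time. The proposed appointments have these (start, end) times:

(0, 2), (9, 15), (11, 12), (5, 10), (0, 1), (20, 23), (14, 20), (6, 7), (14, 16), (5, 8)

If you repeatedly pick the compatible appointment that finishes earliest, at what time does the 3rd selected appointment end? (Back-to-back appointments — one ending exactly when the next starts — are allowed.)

12

Sorted by end: (0,1)  (0,2)  (6,7)  (5,8)  (5,10)  (11,12)  (9,15)  (14,16)  (14,20)  (20,23)
take (0,1); take (6,7); take (11,12); take (14,16); skip (14,20); take (20,23).
Selected: (0,1) (6,7) (11,12) (14,16) (20,23)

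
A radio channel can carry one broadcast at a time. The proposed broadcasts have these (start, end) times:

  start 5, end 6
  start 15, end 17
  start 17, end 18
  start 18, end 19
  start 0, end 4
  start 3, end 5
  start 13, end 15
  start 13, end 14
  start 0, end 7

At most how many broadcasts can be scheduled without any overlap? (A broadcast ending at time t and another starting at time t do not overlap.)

6

Greedy by earliest finish: after sorting by end time, pick each interval compatible with the last pick.
By end time: (0,4), (3,5), (5,6), (0,7), (13,14), (13,15), (15,17), (17,18), (18,19).
Pick (0,4); next start ≥ 4 → (5,6); next start ≥ 6 → (13,14); next start ≥ 14 → (15,17); next start ≥ 17 → (17,18); next start ≥ 18 → (18,19).
Selected 6 broadcasts.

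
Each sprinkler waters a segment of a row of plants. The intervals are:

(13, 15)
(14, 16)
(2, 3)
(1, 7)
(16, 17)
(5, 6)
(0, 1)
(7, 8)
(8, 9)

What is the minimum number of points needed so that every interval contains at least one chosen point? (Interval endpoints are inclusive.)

Sorted: [0,1] [2,3] [5,6] [1,7] [7,8] [8,9] [13,15] [14,16] [16,17]
{[0,1]} hit by 1; {[2,3]} hit by 3; {[5,6],[1,7]} hit by 6; {[7,8],[8,9]} hit by 8; {[13,15],[14,16]} hit by 15; {[16,17]} hit by 17.
Points: 1, 3, 6, 8, 15, 17 (6 total).

6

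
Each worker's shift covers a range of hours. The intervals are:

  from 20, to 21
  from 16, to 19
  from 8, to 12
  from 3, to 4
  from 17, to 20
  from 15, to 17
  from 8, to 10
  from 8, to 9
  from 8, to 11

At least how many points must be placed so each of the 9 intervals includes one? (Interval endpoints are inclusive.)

4

Process intervals by earliest right end; each time one isn't hit yet, stab at its right endpoint.
By right end: [3,4]  [8,9]  [8,10]  [8,11]  [8,12]  [15,17]  [16,19]  [17,20]  [20,21]
[3,4] uncovered → point at 4; [8,9] uncovered → point at 9; [15,17] uncovered → point at 17; [20,21] uncovered → point at 21.
Points: 4, 9, 17, 21 (4 total).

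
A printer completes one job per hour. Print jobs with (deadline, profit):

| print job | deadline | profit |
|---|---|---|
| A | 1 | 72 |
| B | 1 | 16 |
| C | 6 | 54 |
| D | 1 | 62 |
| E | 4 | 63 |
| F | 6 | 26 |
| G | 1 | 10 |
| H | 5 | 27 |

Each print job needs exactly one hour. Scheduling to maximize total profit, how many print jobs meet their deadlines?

5

Take jobs in profit order; each goes to the latest open slot no later than its deadline.
By profit: A(d1,72), E(d4,63), D(d1,62), C(d6,54), H(d5,27), F(d6,26), B(d1,16), G(d1,10)
A→slot 1; E→slot 4; D skipped; C→slot 6; H→slot 5; F→slot 3; B skipped; G skipped.
5 of 8 scheduled.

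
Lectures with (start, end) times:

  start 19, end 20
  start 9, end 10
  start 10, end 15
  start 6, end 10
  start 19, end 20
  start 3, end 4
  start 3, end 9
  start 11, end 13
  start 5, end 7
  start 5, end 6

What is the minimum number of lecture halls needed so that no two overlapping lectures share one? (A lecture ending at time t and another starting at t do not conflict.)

3

The answer is the maximum number of intervals overlapping at any instant.
starts: [3, 3, 5, 5, 6, 9, 10, 11, 19, 19]
ends:   [4, 6, 7, 9, 10, 10, 13, 15, 20, 20]
s3→1 s3→2 e4→1 s5→2 s5→3  — peak 3.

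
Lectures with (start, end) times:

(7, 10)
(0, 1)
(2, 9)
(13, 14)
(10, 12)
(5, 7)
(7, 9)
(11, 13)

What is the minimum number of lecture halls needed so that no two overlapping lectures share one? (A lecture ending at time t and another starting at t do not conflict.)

Count concurrent intervals with a sweep; the peak is the room count.
Events (time:±→running): 0:+→1 1:-→0 2:+→1 5:+→2 7:-→1 7:+→2 7:+→3 … peak 3.

3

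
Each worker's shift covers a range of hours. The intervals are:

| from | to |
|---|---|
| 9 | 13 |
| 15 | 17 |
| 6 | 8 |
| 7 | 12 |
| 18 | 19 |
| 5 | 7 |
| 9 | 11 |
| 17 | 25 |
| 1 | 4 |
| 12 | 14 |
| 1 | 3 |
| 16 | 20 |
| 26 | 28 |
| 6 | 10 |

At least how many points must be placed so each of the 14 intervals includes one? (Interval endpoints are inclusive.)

7

By right end: [1,3]  [1,4]  [5,7]  [6,8]  [6,10]  [9,11]  [7,12]  [9,13]  [12,14]  [15,17]  [18,19]  [16,20]  [17,25]  [26,28]
[1,3] uncovered → point at 3; [5,7] uncovered → point at 7; [9,11] uncovered → point at 11; [12,14] uncovered → point at 14; [15,17] uncovered → point at 17; [18,19] uncovered → point at 19; [26,28] uncovered → point at 28.
Points: 3, 7, 11, 14, 17, 19, 28 (7 total).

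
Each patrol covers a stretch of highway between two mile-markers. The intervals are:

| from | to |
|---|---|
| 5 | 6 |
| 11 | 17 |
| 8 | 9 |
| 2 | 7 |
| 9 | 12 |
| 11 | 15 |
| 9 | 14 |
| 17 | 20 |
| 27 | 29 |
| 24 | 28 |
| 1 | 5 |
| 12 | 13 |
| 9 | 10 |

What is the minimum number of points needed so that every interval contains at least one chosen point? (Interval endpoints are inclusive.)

5

Sort by right endpoint; whenever an interval is uncovered, place a point at its right end.
Sorted: [1,5] [5,6] [2,7] [8,9] [9,10] [9,12] [12,13] [9,14] [11,15] [11,17] [17,20] [24,28] [27,29]
{[1,5],[5,6],[2,7]} hit by 5; {[8,9],[9,10],[9,12]} hit by 9; {[12,13],[9,14],[11,15],[11,17]} hit by 13; {[17,20]} hit by 20; {[24,28],[27,29]} hit by 28.
Points: 5, 9, 13, 20, 28 (5 total).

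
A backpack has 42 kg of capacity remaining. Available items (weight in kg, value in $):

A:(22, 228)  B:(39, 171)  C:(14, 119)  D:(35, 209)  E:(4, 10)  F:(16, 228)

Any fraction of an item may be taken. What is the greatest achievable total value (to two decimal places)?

Greedy by value/weight ratio, highest first.
Ratios (sorted): F 14.25, A 10.36, C 8.50, D 5.97, B 4.38, E 2.50
take F (16 @ 228); take A (22 @ 228); take 4/14 of C → 34.00. Capacity used 42/42.
Total value = 490.00

490.00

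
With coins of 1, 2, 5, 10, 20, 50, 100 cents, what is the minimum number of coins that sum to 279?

279 = 2×100 + 1×50 + 1×20 + 1×5 + 2×2
Total coins = 2 + 1 + 1 + 1 + 2 = 7

7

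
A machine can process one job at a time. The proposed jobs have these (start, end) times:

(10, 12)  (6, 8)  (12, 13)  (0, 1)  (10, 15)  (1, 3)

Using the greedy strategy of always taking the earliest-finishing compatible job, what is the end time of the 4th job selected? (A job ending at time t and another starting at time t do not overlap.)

12

By end time: (0,1), (1,3), (6,8), (10,12), (12,13), (10,15).
Pick (0,1); next start ≥ 1 → (1,3); next start ≥ 3 → (6,8); next start ≥ 8 → (10,12); next start ≥ 12 → (12,13).
Selected: (0,1) (1,3) (6,8) (10,12) (12,13)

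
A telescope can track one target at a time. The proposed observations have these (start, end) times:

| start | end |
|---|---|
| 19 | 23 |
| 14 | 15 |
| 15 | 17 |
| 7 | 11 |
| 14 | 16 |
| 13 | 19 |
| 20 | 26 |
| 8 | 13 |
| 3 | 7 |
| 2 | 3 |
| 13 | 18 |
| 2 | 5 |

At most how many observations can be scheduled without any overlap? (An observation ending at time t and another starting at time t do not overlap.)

6

Greedy by earliest finish: after sorting by end time, pick each interval compatible with the last pick.
By end time: (2,3), (2,5), (3,7), (7,11), (8,13), (14,15), (14,16), (15,17), (13,18), (13,19), (19,23), (20,26).
Pick (2,3); next start ≥ 3 → (3,7); next start ≥ 7 → (7,11); next start ≥ 11 → (14,15); next start ≥ 15 → (15,17); next start ≥ 17 → (19,23).
Selected 6 observations.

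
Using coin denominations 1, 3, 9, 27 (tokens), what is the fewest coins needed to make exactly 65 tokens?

5

65 − 2×27→11 − 1×9→2 − 2×1→0
Total coins = 2 + 1 + 2 = 5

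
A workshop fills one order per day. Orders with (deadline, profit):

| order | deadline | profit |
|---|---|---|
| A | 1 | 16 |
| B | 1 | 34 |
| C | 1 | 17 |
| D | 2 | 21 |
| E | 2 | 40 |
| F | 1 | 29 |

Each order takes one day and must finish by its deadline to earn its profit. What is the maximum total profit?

74

Take jobs in profit order; each goes to the latest open slot no later than its deadline.
By profit: E(d2,40), B(d1,34), F(d1,29), D(d2,21), C(d1,17), A(d1,16)
E→slot 2; B→slot 1; F skipped; D skipped; C skipped; A skipped.
Profit = 34 + 40 = 74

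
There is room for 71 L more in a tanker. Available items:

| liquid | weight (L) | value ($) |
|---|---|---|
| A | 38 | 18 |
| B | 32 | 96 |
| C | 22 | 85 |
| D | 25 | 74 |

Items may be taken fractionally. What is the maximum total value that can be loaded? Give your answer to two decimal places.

Greedy by value/weight ratio, highest first.
Order: C (85/22=3.86) > B (96/32=3.00) > D (74/25=2.96) > A (18/38=0.47)
Fill: take C (22 @ 85) → take B (32 @ 96) → take 17/25 of D → 50.32; 71/71 used.
Total value = 231.32

231.32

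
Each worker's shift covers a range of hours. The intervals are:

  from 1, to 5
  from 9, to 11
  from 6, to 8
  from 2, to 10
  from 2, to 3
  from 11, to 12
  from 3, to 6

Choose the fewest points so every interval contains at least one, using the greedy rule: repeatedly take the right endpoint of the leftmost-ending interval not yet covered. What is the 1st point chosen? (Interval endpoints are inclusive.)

3

Process intervals by earliest right end; each time one isn't hit yet, stab at its right endpoint.
By right end: [2,3]  [1,5]  [3,6]  [6,8]  [2,10]  [9,11]  [11,12]
[2,3] uncovered → point at 3; [6,8] uncovered → point at 8; [9,11] uncovered → point at 11.
Points: 3, 8, 11 (3 total).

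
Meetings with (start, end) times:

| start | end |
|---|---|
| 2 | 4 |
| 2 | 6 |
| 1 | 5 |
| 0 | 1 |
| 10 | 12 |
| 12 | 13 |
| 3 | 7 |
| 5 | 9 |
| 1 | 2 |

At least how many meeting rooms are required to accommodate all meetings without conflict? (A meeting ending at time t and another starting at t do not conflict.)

4

starts: [0, 1, 1, 2, 2, 3, 5, 10, 12]
ends:   [1, 2, 4, 5, 6, 7, 9, 12, 13]
s0→1 e1→0 s1→1 s1→2 e2→1 s2→2 s2→3 s3→4  — peak 4.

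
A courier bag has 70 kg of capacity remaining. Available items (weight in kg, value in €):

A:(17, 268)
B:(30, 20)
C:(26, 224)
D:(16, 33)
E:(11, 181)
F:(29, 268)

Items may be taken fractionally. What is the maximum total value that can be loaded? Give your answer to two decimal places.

829.00

Greedy by value/weight ratio, highest first.
Ratios (sorted): E 16.45, A 15.76, F 9.24, C 8.62, D 2.06, B 0.67
take E (11 @ 181); take A (17 @ 268); take F (29 @ 268); take 13/26 of C → 112.00. Capacity used 70/70.
Total value = 829.00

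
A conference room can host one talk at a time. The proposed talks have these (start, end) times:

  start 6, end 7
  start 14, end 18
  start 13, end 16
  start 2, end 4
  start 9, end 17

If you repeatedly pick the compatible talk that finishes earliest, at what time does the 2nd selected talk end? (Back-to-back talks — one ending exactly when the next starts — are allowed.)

Sorted by end: (2,4)  (6,7)  (13,16)  (9,17)  (14,18)
take (2,4); take (6,7); take (13,16); skip (9,17).
Selected: (2,4) (6,7) (13,16)

7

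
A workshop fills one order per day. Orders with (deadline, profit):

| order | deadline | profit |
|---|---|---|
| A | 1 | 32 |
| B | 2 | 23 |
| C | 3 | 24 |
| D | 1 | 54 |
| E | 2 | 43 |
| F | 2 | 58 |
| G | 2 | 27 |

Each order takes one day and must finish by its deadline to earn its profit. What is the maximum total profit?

136

Profit order: F=58 D=54 E=43 A=32 G=27 C=24 B=23
Assign: F→slot 2, D→slot 1, E skipped, A skipped, G skipped, C→slot 3, B skipped.
Slots: [1:D] [2:F] [3:C]
Profit = 54 + 58 + 24 = 136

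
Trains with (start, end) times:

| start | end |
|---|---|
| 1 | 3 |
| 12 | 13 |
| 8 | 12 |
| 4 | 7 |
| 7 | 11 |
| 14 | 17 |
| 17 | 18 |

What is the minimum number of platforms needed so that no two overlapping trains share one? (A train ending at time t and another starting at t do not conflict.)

2

The answer is the maximum number of intervals overlapping at any instant.
starts: [1, 4, 7, 8, 12, 14, 17]
ends:   [3, 7, 11, 12, 13, 17, 18]
s1→1 e3→0 s4→1 e7→0 s7→1 s8→2  — peak 2.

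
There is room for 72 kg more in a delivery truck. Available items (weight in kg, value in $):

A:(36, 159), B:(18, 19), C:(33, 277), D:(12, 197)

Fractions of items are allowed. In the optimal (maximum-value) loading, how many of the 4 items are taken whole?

2

Ratios (sorted): D 16.42, C 8.39, A 4.42, B 1.06
take D (12 @ 197); take C (33 @ 277); take 27/36 of A → 119.25. Capacity used 72/72.
2 item(s) taken whole; one partial (take 27/36 of A).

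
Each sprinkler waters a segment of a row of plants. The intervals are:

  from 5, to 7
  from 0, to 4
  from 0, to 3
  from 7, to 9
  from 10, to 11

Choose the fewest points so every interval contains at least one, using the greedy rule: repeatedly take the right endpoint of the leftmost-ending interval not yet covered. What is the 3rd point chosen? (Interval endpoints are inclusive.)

Process intervals by earliest right end; each time one isn't hit yet, stab at its right endpoint.
By right end: [0,3]  [0,4]  [5,7]  [7,9]  [10,11]
[0,3] uncovered → point at 3; [5,7] uncovered → point at 7; [10,11] uncovered → point at 11.
Points: 3, 7, 11 (3 total).

11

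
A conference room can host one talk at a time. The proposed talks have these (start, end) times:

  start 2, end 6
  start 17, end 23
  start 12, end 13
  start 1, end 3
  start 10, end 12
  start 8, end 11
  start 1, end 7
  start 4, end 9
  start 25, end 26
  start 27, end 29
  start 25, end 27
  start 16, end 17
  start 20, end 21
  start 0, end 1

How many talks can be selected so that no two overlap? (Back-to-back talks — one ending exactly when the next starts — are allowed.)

By end time: (0,1), (1,3), (2,6), (1,7), (4,9), (8,11), (10,12), (12,13), (16,17), (20,21), (17,23), (25,26), (25,27), (27,29).
Pick (0,1); next start ≥ 1 → (1,3); next start ≥ 3 → (4,9); next start ≥ 9 → (10,12); next start ≥ 12 → (12,13); next start ≥ 13 → (16,17); next start ≥ 17 → (20,21); next start ≥ 21 → (25,26); next start ≥ 26 → (27,29).
Selected 9 talks.

9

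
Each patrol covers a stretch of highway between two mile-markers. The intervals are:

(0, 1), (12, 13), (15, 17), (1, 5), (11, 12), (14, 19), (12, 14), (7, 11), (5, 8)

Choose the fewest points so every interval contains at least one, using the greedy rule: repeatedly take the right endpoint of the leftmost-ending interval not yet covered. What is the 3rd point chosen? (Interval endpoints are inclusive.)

12

Sort by right endpoint; whenever an interval is uncovered, place a point at its right end.
Sorted: [0,1] [1,5] [5,8] [7,11] [11,12] [12,13] [12,14] [15,17] [14,19]
{[0,1],[1,5]} hit by 1; {[5,8],[7,11]} hit by 8; {[11,12],[12,13],[12,14]} hit by 12; {[15,17],[14,19]} hit by 17.
Points: 1, 8, 12, 17 (4 total).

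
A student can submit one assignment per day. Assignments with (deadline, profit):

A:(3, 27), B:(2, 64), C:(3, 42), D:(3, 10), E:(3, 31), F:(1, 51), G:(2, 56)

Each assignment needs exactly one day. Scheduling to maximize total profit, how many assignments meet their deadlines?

By profit: B(d2,64), G(d2,56), F(d1,51), C(d3,42), E(d3,31), A(d3,27), D(d3,10)
B→slot 2; G→slot 1; F skipped; C→slot 3; E skipped; A skipped; D skipped.
3 of 7 scheduled.

3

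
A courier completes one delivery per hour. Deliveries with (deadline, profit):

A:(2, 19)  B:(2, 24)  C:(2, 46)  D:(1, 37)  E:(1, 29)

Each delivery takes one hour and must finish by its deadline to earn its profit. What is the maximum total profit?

83

Sort by profit descending; place each in the latest free slot ≤ its deadline.
By profit: C(d2,46), D(d1,37), E(d1,29), B(d2,24), A(d2,19)
C→slot 2; D→slot 1; E skipped; B skipped; A skipped.
Profit = 37 + 46 = 83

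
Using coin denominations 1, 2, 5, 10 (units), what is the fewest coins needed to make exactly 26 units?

4

Use the largest denomination that fits, subtract, and repeat.
26 = 2×10 + 1×5 + 1×1
Total coins = 2 + 1 + 1 = 4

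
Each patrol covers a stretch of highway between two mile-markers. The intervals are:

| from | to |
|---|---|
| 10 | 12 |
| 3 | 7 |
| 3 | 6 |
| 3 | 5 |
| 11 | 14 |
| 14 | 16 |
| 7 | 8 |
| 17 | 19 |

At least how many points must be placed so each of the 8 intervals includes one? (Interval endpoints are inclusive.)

5

Process intervals by earliest right end; each time one isn't hit yet, stab at its right endpoint.
By right end: [3,5]  [3,6]  [3,7]  [7,8]  [10,12]  [11,14]  [14,16]  [17,19]
[3,5] uncovered → point at 5; [7,8] uncovered → point at 8; [10,12] uncovered → point at 12; [14,16] uncovered → point at 16; [17,19] uncovered → point at 19.
Points: 5, 8, 12, 16, 19 (5 total).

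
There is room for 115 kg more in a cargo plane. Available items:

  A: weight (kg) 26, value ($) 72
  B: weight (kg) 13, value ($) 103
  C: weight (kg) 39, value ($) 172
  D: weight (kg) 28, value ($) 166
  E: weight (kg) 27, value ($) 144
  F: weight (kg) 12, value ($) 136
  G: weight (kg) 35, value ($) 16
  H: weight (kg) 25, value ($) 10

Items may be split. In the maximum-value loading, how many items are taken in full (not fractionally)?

Ratios (sorted): F 11.33, B 7.92, D 5.93, E 5.33, C 4.41, A 2.77, G 0.46, H 0.40
take F (12 @ 136); take B (13 @ 103); take D (28 @ 166); take E (27 @ 144); take 35/39 of C → 154.36. Capacity used 115/115.
4 item(s) taken whole; one partial (take 35/39 of C).

4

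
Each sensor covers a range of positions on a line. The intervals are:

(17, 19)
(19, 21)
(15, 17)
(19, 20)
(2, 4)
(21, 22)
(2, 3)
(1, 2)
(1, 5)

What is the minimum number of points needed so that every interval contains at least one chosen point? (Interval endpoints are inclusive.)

4

Process intervals by earliest right end; each time one isn't hit yet, stab at its right endpoint.
By right end: [1,2]  [2,3]  [2,4]  [1,5]  [15,17]  [17,19]  [19,20]  [19,21]  [21,22]
[1,2] uncovered → point at 2; [15,17] uncovered → point at 17; [19,20] uncovered → point at 20; [21,22] uncovered → point at 22.
Points: 2, 17, 20, 22 (4 total).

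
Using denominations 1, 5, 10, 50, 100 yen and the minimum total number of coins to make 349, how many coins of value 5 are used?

Use the largest denomination that fits, subtract, and repeat.
349 − 3×100→49 − 4×10→9 − 1×5→4 − 4×1→0
Count of 5: 1

1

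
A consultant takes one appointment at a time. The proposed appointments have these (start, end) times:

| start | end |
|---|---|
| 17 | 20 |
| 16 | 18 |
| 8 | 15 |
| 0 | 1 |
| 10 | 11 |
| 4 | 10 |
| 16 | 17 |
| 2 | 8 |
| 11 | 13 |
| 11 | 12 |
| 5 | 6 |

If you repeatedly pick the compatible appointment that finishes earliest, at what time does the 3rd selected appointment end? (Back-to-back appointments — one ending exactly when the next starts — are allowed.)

Sorted by end: (0,1)  (5,6)  (2,8)  (4,10)  (10,11)  (11,12)  (11,13)  (8,15)  (16,17)  (16,18)  (17,20)
take (0,1); take (5,6); skip (4,10); take (10,11); take (11,12); take (16,17); take (17,20).
Selected: (0,1) (5,6) (10,11) (11,12) (16,17) (17,20)

11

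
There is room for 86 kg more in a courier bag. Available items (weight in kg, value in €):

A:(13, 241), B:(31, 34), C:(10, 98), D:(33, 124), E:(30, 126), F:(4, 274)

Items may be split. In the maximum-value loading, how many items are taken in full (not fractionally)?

4

Sort by value per unit weight and fill in that order.
Ratios (sorted): F 68.50, A 18.54, C 9.80, E 4.20, D 3.76, B 1.10
take F (4 @ 274); take A (13 @ 241); take C (10 @ 98); take E (30 @ 126); take 29/33 of D → 108.97. Capacity used 86/86.
4 item(s) taken whole; one partial (take 29/33 of D).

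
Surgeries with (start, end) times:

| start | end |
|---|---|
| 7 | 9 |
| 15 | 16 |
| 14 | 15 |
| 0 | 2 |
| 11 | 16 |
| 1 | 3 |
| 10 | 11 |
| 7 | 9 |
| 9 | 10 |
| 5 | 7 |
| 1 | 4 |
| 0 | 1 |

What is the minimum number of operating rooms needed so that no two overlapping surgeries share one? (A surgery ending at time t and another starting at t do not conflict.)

3

Events (time:±→running): 0:+→1 0:+→2 1:-→1 1:+→2 1:+→3 … peak 3.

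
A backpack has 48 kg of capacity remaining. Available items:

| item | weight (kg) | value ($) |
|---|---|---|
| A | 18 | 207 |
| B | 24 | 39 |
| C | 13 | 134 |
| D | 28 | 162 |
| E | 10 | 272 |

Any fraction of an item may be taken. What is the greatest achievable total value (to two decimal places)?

Ratios (sorted): E 27.20, A 11.50, C 10.31, D 5.79, B 1.62
take E (10 @ 272); take A (18 @ 207); take C (13 @ 134); take 7/28 of D → 40.50. Capacity used 48/48.
Total value = 653.50

653.50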